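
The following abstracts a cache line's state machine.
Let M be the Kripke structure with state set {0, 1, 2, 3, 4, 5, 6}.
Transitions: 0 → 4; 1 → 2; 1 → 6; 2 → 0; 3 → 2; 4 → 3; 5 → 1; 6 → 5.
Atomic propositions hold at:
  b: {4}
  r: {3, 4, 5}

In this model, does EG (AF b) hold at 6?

AF b: least fixpoint, start Z0 = {4}, add states with every successor in Z. Z1 = {0, 4}; Z2 = {0, 2, 4}; Z3 = {0, 2, 3, 4}; fixed.
Sat(AF b) = {0, 2, 3, 4}
EG (AF b): greatest fixpoint, start Z0 = {0, 2, 3, 4}, keep only states in Sat with some successor in Z. Already a fixed point.
Sat(EG (AF b)) = {0, 2, 3, 4}
6 ∉ Sat(EG (AF b)) = {0, 2, 3, 4}, so the formula does not hold at 6.

No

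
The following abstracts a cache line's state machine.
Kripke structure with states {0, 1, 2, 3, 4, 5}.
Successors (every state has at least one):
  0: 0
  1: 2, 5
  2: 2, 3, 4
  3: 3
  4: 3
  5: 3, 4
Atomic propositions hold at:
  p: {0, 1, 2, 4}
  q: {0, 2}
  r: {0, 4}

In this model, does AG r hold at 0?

Yes

AG r: greatest fixpoint, start Z0 = {0, 4}, keep only states in Sat with every successor in Z. Z1 = {0}; fixed.
Sat(AG r) = {0}
0 ∈ Sat(AG r) = {0}, so the formula holds at 0.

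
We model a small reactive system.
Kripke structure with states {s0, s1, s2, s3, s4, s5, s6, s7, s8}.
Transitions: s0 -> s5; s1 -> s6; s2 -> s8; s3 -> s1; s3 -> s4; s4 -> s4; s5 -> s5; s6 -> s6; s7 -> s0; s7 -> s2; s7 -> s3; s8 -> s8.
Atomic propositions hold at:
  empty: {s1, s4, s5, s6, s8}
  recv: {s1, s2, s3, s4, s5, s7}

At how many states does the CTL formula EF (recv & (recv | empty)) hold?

7

Sat(recv | empty) = {s1, s2, s3, s4, s5, s6, s7, s8}
Sat(recv & (recv | empty)) = {s1, s2, s3, s4, s5, s7}
EF (recv & (recv | empty)): least fixpoint, start Z0 = {s1, s2, s3, s4, s5, s7}, add states with some successor in Z. Z1 = {s0, s1, s2, s3, s4, s5, s7}; fixed.
Sat(EF (recv & (recv | empty))) = {s0, s1, s2, s3, s4, s5, s7}
|Sat(EF (recv & (recv | empty)))| = |{s0, s1, s2, s3, s4, s5, s7}| = 7.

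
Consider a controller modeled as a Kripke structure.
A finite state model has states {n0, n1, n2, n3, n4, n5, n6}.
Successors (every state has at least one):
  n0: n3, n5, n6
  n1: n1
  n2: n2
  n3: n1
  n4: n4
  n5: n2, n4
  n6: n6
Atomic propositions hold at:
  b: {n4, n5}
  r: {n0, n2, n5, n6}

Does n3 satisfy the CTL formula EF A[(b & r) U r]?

No

Sat(b & r) = {n5}
A[(b & r) U r]: least fixpoint, start Z0 = Sat(r) = {n0, n2, n5, n6}, add states in Sat(b & r) with every successor in Z. Already a fixed point.
Sat(A[(b & r) U r]) = {n0, n2, n5, n6}
EF A[(b & r) U r]: least fixpoint, start Z0 = {n0, n2, n5, n6}, add states with some successor in Z. Already a fixed point.
Sat(EF A[(b & r) U r]) = {n0, n2, n5, n6}
n3 ∉ Sat(EF A[(b & r) U r]) = {n0, n2, n5, n6}, so the formula does not hold at n3.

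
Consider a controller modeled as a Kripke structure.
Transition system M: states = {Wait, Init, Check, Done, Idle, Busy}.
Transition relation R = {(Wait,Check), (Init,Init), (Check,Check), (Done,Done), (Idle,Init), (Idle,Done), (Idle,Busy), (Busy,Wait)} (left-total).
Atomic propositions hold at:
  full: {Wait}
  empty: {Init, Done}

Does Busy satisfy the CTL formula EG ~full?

No

Sat(~full) = {Init, Check, Done, Idle, Busy}
EG ~full: greatest fixpoint, start Z0 = {Init, Check, Done, Idle, Busy}, keep only states in Sat with some successor in Z. Z1 = {Init, Check, Done, Idle}; fixed.
Sat(EG ~full) = {Init, Check, Done, Idle}
Busy ∉ Sat(EG ~full) = {Init, Check, Done, Idle}, so the formula does not hold at Busy.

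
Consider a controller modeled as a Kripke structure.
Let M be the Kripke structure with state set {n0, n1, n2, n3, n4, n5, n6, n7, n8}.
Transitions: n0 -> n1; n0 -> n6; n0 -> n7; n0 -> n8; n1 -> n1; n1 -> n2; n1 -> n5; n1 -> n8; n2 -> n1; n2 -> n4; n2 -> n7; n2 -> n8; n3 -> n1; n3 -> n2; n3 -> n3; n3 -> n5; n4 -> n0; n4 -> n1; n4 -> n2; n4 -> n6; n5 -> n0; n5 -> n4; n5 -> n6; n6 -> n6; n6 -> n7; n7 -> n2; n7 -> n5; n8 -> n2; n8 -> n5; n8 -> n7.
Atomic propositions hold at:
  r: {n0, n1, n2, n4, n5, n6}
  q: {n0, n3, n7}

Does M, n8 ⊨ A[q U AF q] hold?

No

AF q: least fixpoint, start Z0 = {n0, n3, n7}, add states with every successor in Z. Already a fixed point.
Sat(AF q) = {n0, n3, n7}
A[q U AF q]: least fixpoint, start Z0 = Sat(AF q) = {n0, n3, n7}, add states in Sat(q) with every successor in Z. Already a fixed point.
Sat(A[q U AF q]) = {n0, n3, n7}
n8 ∉ Sat(A[q U AF q]) = {n0, n3, n7}, so the formula does not hold at n8.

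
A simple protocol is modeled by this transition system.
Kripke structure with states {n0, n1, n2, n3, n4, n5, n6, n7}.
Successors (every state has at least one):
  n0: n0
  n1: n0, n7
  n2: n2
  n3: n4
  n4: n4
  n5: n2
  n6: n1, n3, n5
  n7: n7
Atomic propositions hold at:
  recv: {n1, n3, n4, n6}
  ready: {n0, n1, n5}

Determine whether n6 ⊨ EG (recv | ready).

Yes

Sat(recv | ready) = {n0, n1, n3, n4, n5, n6}
EG (recv | ready): greatest fixpoint, start Z0 = {n0, n1, n3, n4, n5, n6}, keep only states in Sat with some successor in Z. Z1 = {n0, n1, n3, n4, n6}; fixed.
Sat(EG (recv | ready)) = {n0, n1, n3, n4, n6}
n6 ∈ Sat(EG (recv | ready)) = {n0, n1, n3, n4, n6}, so the formula holds at n6.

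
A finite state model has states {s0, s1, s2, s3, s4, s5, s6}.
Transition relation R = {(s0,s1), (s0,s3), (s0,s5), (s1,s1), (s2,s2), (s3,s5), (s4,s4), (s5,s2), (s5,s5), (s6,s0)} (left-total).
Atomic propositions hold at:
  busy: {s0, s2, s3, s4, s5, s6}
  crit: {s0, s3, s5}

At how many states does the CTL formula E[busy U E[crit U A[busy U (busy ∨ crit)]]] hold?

Sat(busy ∨ crit) = {s0, s2, s3, s4, s5, s6}
A[busy U (busy ∨ crit)]: least fixpoint, start Z0 = Sat((busy ∨ crit)) = {s0, s2, s3, s4, s5, s6}, add states in Sat(busy) with every successor in Z. Already a fixed point.
Sat(A[busy U (busy ∨ crit)]) = {s0, s2, s3, s4, s5, s6}
E[crit U A[busy U (busy ∨ crit)]]: least fixpoint, start Z0 = Sat(A[busy U (busy ∨ crit)]) = {s0, s2, s3, s4, s5, s6}, add states in Sat(crit) with some successor in Z. Already a fixed point.
Sat(E[crit U A[busy U (busy ∨ crit)]]) = {s0, s2, s3, s4, s5, s6}
E[busy U E[crit U A[busy U (busy ∨ crit)]]]: least fixpoint, start Z0 = Sat(E[crit U A[busy U (busy ∨ crit)]]) = {s0, s2, s3, s4, s5, s6}, add states in Sat(busy) with some successor in Z. Already a fixed point.
Sat(E[busy U E[crit U A[busy U (busy ∨ crit)]]]) = {s0, s2, s3, s4, s5, s6}
|Sat(E[busy U E[crit U A[busy U (busy ∨ crit)]]])| = |{s0, s2, s3, s4, s5, s6}| = 6.

6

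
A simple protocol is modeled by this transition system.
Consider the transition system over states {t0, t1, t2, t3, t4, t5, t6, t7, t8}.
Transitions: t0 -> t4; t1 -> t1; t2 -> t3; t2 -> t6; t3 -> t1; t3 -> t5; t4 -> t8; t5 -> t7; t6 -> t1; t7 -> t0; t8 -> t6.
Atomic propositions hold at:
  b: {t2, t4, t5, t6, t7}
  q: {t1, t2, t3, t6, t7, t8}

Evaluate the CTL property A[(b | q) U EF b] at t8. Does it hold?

Yes

Sat(b | q) = {t1, t2, t3, t4, t5, t6, t7, t8}
EF b: least fixpoint, start Z0 = {t2, t4, t5, t6, t7}, add states with some successor in Z. Z1 = {t0, t2, t3, t4, t5, t6, t7, t8}; fixed.
Sat(EF b) = {t0, t2, t3, t4, t5, t6, t7, t8}
A[(b | q) U EF b]: least fixpoint, start Z0 = Sat(EF b) = {t0, t2, t3, t4, t5, t6, t7, t8}, add states in Sat(b | q) with every successor in Z. Already a fixed point.
Sat(A[(b | q) U EF b]) = {t0, t2, t3, t4, t5, t6, t7, t8}
t8 ∈ Sat(A[(b | q) U EF b]) = {t0, t2, t3, t4, t5, t6, t7, t8}, so the formula holds at t8.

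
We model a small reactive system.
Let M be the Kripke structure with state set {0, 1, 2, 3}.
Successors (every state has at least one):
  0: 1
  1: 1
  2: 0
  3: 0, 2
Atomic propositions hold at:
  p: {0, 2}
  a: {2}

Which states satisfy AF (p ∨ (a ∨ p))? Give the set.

{0, 2, 3}

Sat(a ∨ p) = {0, 2}
Sat(p ∨ (a ∨ p)) = {0, 2}
AF (p ∨ (a ∨ p)): least fixpoint, start Z0 = {0, 2}, add states with every successor in Z. Z1 = {0, 2, 3}; fixed.
Sat(AF (p ∨ (a ∨ p))) = {0, 2, 3}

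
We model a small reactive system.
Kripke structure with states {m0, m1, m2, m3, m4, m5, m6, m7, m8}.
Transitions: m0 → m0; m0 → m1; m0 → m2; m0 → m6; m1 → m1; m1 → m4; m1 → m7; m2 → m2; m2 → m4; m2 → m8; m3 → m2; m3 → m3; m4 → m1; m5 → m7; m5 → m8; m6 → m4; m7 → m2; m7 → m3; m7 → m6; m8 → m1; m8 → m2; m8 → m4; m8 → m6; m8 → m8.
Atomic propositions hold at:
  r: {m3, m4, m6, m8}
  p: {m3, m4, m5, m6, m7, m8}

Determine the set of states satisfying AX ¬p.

{m4}

Sat(¬p) = {m0, m1, m2}
Sat(AX ¬p) = {s : every successor in {m0, m1, m2}} = {m4}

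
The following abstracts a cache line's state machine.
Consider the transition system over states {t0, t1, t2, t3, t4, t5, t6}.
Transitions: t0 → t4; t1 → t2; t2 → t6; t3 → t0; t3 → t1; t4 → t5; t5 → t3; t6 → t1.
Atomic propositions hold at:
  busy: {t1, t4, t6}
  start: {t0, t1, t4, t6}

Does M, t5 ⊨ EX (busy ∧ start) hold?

Sat(busy ∧ start) = {t1, t4, t6}
Sat(EX (busy ∧ start)) = {s : some successor in {t1, t4, t6}} = {t0, t2, t3, t6}
t5 ∉ Sat(EX (busy ∧ start)) = {t0, t2, t3, t6}, so the formula does not hold at t5.

No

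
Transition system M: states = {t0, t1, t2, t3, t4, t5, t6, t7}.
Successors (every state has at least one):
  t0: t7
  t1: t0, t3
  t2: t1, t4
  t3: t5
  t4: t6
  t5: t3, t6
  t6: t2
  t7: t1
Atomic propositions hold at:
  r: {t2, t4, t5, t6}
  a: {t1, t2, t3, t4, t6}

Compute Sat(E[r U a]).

E[r U a]: least fixpoint, start Z0 = Sat(a) = {t1, t2, t3, t4, t6}, add states in Sat(r) with some successor in Z. Z1 = {t1, t2, t3, t4, t5, t6}; fixed.
Sat(E[r U a]) = {t1, t2, t3, t4, t5, t6}

{t1, t2, t3, t4, t5, t6}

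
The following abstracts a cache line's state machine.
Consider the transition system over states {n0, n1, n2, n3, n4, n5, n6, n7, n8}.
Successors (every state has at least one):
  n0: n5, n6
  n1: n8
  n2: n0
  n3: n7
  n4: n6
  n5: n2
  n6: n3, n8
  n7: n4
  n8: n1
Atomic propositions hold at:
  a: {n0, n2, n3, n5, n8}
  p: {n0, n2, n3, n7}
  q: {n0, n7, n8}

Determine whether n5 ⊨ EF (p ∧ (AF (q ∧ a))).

Sat(q ∧ a) = {n0, n8}
AF (q ∧ a): least fixpoint, start Z0 = {n0, n8}, add states with every successor in Z. Z1 = {n0, n1, n2, n8}; Z2 = {n0, n1, n2, n5, n8}; fixed.
Sat(AF (q ∧ a)) = {n0, n1, n2, n5, n8}
Sat(p ∧ (AF (q ∧ a))) = {n0, n2}
EF (p ∧ (AF (q ∧ a))): least fixpoint, start Z0 = {n0, n2}, add states with some successor in Z. Z1 = {n0, n2, n5}; fixed.
Sat(EF (p ∧ (AF (q ∧ a)))) = {n0, n2, n5}
n5 ∈ Sat(EF (p ∧ (AF (q ∧ a)))) = {n0, n2, n5}, so the formula holds at n5.

Yes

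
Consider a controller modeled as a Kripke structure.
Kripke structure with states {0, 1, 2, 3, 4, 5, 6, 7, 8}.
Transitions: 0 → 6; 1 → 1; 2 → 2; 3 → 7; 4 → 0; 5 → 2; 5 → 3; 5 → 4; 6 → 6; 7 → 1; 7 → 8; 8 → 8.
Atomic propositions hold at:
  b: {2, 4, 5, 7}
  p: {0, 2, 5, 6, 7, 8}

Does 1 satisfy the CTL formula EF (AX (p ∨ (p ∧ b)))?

Sat(p ∧ b) = {2, 5, 7}
Sat(p ∨ (p ∧ b)) = {0, 2, 5, 6, 7, 8}
Sat(AX (p ∨ (p ∧ b))) = {s : every successor in {0, 2, 5, 6, 7, 8}} = {0, 2, 3, 4, 6, 8}
EF (AX (p ∨ (p ∧ b))): least fixpoint, start Z0 = {0, 2, 3, 4, 6, 8}, add states with some successor in Z. Z1 = {0, 2, 3, 4, 5, 6, 7, 8}; fixed.
Sat(EF (AX (p ∨ (p ∧ b)))) = {0, 2, 3, 4, 5, 6, 7, 8}
1 ∉ Sat(EF (AX (p ∨ (p ∧ b)))) = {0, 2, 3, 4, 5, 6, 7, 8}, so the formula does not hold at 1.

No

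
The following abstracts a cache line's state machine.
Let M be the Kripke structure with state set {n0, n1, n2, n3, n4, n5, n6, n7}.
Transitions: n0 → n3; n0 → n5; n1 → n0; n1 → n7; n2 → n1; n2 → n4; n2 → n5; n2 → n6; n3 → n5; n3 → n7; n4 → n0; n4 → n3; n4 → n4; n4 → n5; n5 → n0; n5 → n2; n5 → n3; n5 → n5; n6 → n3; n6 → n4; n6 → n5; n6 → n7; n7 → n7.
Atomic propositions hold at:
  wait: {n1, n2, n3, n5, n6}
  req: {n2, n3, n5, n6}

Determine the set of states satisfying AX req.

{n0}

Sat(AX req) = {s : every successor in {n2, n3, n5, n6}} = {n0}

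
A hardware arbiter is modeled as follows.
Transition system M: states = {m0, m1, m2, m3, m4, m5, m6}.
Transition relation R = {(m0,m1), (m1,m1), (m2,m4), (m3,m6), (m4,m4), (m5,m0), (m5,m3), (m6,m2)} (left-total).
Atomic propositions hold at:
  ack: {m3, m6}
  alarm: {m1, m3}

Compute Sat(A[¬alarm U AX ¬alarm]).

{m2, m3, m4, m6}

Sat(¬alarm) = {m0, m2, m4, m5, m6}
Sat(AX ¬alarm) = {s : every successor in {m0, m2, m4, m5, m6}} = {m2, m3, m4, m6}
A[¬alarm U AX ¬alarm]: least fixpoint, start Z0 = Sat(AX ¬alarm) = {m2, m3, m4, m6}, add states in Sat(¬alarm) with every successor in Z. Already a fixed point.
Sat(A[¬alarm U AX ¬alarm]) = {m2, m3, m4, m6}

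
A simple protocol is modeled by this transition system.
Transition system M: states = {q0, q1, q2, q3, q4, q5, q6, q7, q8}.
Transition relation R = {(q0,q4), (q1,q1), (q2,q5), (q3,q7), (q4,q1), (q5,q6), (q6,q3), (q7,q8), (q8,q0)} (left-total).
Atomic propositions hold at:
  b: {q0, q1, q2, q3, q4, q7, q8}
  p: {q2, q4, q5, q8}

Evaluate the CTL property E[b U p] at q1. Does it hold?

No

E[b U p]: least fixpoint, start Z0 = Sat(p) = {q2, q4, q5, q8}, add states in Sat(b) with some successor in Z. Z1 = {q0, q2, q4, q5, q7, q8}; Z2 = {q0, q2, q3, q4, q5, q7, q8}; fixed.
Sat(E[b U p]) = {q0, q2, q3, q4, q5, q7, q8}
q1 ∉ Sat(E[b U p]) = {q0, q2, q3, q4, q5, q7, q8}, so the formula does not hold at q1.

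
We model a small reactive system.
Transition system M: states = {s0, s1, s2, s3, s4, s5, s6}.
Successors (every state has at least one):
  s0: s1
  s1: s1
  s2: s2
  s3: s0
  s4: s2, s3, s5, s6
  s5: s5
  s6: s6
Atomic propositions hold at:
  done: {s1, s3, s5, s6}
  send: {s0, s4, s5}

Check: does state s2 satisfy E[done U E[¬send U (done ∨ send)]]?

No

Sat(¬send) = {s1, s2, s3, s6}
Sat(done ∨ send) = {s0, s1, s3, s4, s5, s6}
E[¬send U (done ∨ send)]: least fixpoint, start Z0 = Sat((done ∨ send)) = {s0, s1, s3, s4, s5, s6}, add states in Sat(¬send) with some successor in Z. Already a fixed point.
Sat(E[¬send U (done ∨ send)]) = {s0, s1, s3, s4, s5, s6}
E[done U E[¬send U (done ∨ send)]]: least fixpoint, start Z0 = Sat(E[¬send U (done ∨ send)]) = {s0, s1, s3, s4, s5, s6}, add states in Sat(done) with some successor in Z. Already a fixed point.
Sat(E[done U E[¬send U (done ∨ send)]]) = {s0, s1, s3, s4, s5, s6}
s2 ∉ Sat(E[done U E[¬send U (done ∨ send)]]) = {s0, s1, s3, s4, s5, s6}, so the formula does not hold at s2.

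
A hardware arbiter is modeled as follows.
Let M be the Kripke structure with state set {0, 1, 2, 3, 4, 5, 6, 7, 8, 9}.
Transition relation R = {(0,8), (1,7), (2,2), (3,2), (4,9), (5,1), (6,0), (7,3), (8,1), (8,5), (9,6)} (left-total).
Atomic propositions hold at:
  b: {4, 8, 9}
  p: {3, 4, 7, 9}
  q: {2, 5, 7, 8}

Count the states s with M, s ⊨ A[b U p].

A[b U p]: least fixpoint, start Z0 = Sat(p) = {3, 4, 7, 9}, add states in Sat(b) with every successor in Z. Already a fixed point.
Sat(A[b U p]) = {3, 4, 7, 9}
|Sat(A[b U p])| = |{3, 4, 7, 9}| = 4.

4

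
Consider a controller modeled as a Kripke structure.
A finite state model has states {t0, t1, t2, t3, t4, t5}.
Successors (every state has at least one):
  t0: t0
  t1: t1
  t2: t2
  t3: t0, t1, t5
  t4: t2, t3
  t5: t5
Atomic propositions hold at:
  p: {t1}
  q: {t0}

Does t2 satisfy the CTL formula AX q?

No

Sat(AX q) = {s : every successor in {t0}} = {t0}
t2 ∉ Sat(AX q) = {t0}, so the formula does not hold at t2.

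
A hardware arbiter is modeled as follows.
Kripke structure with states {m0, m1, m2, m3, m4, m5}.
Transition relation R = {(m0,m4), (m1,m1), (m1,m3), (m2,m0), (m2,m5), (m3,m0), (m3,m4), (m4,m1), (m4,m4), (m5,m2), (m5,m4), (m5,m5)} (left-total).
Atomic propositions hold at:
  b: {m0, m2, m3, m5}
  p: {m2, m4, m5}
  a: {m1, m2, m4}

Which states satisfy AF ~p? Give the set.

{m0, m1, m3}

Sat(~p) = {m0, m1, m3}
AF ~p: least fixpoint, start Z0 = {m0, m1, m3}, add states with every successor in Z. Already a fixed point.
Sat(AF ~p) = {m0, m1, m3}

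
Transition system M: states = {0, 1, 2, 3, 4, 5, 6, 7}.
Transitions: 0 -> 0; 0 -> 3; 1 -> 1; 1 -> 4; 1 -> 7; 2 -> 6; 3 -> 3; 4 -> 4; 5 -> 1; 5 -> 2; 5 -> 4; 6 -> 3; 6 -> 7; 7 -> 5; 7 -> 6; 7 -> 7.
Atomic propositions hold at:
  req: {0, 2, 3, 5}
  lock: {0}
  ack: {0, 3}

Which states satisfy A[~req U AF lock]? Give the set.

Sat(~req) = {1, 4, 6, 7}
AF lock: least fixpoint, start Z0 = {0}, add states with every successor in Z. Already a fixed point.
Sat(AF lock) = {0}
A[~req U AF lock]: least fixpoint, start Z0 = Sat(AF lock) = {0}, add states in Sat(~req) with every successor in Z. Already a fixed point.
Sat(A[~req U AF lock]) = {0}

{0}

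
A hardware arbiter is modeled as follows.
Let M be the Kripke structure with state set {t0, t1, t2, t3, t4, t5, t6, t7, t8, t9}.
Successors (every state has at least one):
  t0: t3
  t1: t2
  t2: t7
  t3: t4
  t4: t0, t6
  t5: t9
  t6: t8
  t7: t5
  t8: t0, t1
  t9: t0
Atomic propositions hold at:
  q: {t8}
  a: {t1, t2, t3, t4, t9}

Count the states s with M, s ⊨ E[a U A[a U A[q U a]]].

A[q U a]: least fixpoint, start Z0 = Sat(a) = {t1, t2, t3, t4, t9}, add states in Sat(q) with every successor in Z. Already a fixed point.
Sat(A[q U a]) = {t1, t2, t3, t4, t9}
A[a U A[q U a]]: least fixpoint, start Z0 = Sat(A[q U a]) = {t1, t2, t3, t4, t9}, add states in Sat(a) with every successor in Z. Already a fixed point.
Sat(A[a U A[q U a]]) = {t1, t2, t3, t4, t9}
E[a U A[a U A[q U a]]]: least fixpoint, start Z0 = Sat(A[a U A[q U a]]) = {t1, t2, t3, t4, t9}, add states in Sat(a) with some successor in Z. Already a fixed point.
Sat(E[a U A[a U A[q U a]]]) = {t1, t2, t3, t4, t9}
|Sat(E[a U A[a U A[q U a]]])| = |{t1, t2, t3, t4, t9}| = 5.

5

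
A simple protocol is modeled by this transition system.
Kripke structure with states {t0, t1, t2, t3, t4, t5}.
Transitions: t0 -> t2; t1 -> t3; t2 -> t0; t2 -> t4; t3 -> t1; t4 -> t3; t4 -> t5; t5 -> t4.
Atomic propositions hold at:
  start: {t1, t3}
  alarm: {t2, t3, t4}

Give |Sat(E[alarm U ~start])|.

Sat(~start) = {t0, t2, t4, t5}
E[alarm U ~start]: least fixpoint, start Z0 = Sat(~start) = {t0, t2, t4, t5}, add states in Sat(alarm) with some successor in Z. Already a fixed point.
Sat(E[alarm U ~start]) = {t0, t2, t4, t5}
|Sat(E[alarm U ~start])| = |{t0, t2, t4, t5}| = 4.

4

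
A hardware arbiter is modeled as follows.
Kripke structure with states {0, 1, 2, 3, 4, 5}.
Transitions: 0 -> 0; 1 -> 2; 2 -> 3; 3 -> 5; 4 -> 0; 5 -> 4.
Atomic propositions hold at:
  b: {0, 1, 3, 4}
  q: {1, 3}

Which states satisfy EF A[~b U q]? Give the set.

Sat(~b) = {2, 5}
A[~b U q]: least fixpoint, start Z0 = Sat(q) = {1, 3}, add states in Sat(~b) with every successor in Z. Z1 = {1, 2, 3}; fixed.
Sat(A[~b U q]) = {1, 2, 3}
EF A[~b U q]: least fixpoint, start Z0 = {1, 2, 3}, add states with some successor in Z. Already a fixed point.
Sat(EF A[~b U q]) = {1, 2, 3}

{1, 2, 3}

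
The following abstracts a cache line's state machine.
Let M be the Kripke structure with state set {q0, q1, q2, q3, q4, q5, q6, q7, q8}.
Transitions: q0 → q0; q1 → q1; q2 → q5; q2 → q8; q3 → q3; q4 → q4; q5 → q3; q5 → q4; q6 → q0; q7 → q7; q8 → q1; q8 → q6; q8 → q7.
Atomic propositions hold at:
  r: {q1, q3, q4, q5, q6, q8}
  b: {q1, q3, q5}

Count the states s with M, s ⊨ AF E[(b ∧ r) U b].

3

Sat(b ∧ r) = {q1, q3, q5}
E[(b ∧ r) U b]: least fixpoint, start Z0 = Sat(b) = {q1, q3, q5}, add states in Sat(b ∧ r) with some successor in Z. Already a fixed point.
Sat(E[(b ∧ r) U b]) = {q1, q3, q5}
AF E[(b ∧ r) U b]: least fixpoint, start Z0 = {q1, q3, q5}, add states with every successor in Z. Already a fixed point.
Sat(AF E[(b ∧ r) U b]) = {q1, q3, q5}
|Sat(AF E[(b ∧ r) U b])| = |{q1, q3, q5}| = 3.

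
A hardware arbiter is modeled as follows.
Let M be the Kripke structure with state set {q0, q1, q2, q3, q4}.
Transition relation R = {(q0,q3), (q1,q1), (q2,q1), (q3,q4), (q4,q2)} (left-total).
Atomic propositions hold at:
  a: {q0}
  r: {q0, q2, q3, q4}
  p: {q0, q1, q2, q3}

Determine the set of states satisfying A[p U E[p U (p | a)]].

Sat(p | a) = {q0, q1, q2, q3}
E[p U (p | a)]: least fixpoint, start Z0 = Sat((p | a)) = {q0, q1, q2, q3}, add states in Sat(p) with some successor in Z. Already a fixed point.
Sat(E[p U (p | a)]) = {q0, q1, q2, q3}
A[p U E[p U (p | a)]]: least fixpoint, start Z0 = Sat(E[p U (p | a)]) = {q0, q1, q2, q3}, add states in Sat(p) with every successor in Z. Already a fixed point.
Sat(A[p U E[p U (p | a)]]) = {q0, q1, q2, q3}

{q0, q1, q2, q3}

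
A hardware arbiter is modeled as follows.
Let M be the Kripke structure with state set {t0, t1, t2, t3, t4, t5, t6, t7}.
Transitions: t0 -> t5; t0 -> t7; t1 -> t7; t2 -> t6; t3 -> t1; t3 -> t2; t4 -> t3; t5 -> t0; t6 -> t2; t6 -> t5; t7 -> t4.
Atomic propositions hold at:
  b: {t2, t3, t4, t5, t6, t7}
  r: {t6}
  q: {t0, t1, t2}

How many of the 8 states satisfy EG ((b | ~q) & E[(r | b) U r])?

Sat(~q) = {t3, t4, t5, t6, t7}
Sat(b | ~q) = {t2, t3, t4, t5, t6, t7}
Sat(r | b) = {t2, t3, t4, t5, t6, t7}
E[(r | b) U r]: least fixpoint, start Z0 = Sat(r) = {t6}, add states in Sat(r | b) with some successor in Z. Z1 = {t2, t6}; Z2 = {t2, t3, t6}; Z3 = {t2, t3, t4, t6}; Z4 = {t2, t3, t4, t6, t7}; fixed.
Sat(E[(r | b) U r]) = {t2, t3, t4, t6, t7}
Sat((b | ~q) & E[(r | b) U r]) = {t2, t3, t4, t6, t7}
EG ((b | ~q) & E[(r | b) U r]): greatest fixpoint, start Z0 = {t2, t3, t4, t6, t7}, keep only states in Sat with some successor in Z. Already a fixed point.
Sat(EG ((b | ~q) & E[(r | b) U r])) = {t2, t3, t4, t6, t7}
|Sat(EG ((b | ~q) & E[(r | b) U r]))| = |{t2, t3, t4, t6, t7}| = 5.

5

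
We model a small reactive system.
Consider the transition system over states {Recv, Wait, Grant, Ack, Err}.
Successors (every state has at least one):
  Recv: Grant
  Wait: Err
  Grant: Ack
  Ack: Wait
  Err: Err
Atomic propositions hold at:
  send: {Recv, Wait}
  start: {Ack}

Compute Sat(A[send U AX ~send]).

{Recv, Wait, Grant, Err}

Sat(~send) = {Grant, Ack, Err}
Sat(AX ~send) = {s : every successor in {Grant, Ack, Err}} = {Recv, Wait, Grant, Err}
A[send U AX ~send]: least fixpoint, start Z0 = Sat(AX ~send) = {Recv, Wait, Grant, Err}, add states in Sat(send) with every successor in Z. Already a fixed point.
Sat(A[send U AX ~send]) = {Recv, Wait, Grant, Err}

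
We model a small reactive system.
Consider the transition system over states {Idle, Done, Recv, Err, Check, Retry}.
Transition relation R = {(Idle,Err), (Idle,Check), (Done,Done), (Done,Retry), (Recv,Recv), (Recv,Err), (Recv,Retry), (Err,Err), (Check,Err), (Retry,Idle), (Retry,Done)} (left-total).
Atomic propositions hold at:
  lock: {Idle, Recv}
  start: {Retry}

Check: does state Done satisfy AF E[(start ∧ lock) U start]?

Sat(start ∧ lock) = ∅
E[(start ∧ lock) U start]: least fixpoint, start Z0 = Sat(start) = {Retry}, add states in Sat(start ∧ lock) with some successor in Z. Already a fixed point.
Sat(E[(start ∧ lock) U start]) = {Retry}
AF E[(start ∧ lock) U start]: least fixpoint, start Z0 = {Retry}, add states with every successor in Z. Already a fixed point.
Sat(AF E[(start ∧ lock) U start]) = {Retry}
Done ∉ Sat(AF E[(start ∧ lock) U start]) = {Retry}, so the formula does not hold at Done.

No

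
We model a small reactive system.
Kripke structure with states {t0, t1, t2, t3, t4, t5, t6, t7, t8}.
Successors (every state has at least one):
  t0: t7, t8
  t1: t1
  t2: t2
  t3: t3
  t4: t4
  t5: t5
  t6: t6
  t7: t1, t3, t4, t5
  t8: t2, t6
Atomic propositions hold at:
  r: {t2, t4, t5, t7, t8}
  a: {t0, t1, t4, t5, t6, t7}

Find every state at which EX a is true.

{t0, t1, t4, t5, t6, t7, t8}

Sat(EX a) = {s : some successor in {t0, t1, t4, t5, t6, t7}} = {t0, t1, t4, t5, t6, t7, t8}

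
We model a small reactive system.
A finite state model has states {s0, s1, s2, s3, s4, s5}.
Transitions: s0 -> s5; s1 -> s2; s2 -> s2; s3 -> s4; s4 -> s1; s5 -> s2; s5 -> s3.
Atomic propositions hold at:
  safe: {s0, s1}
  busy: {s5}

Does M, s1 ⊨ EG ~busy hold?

Sat(~busy) = {s0, s1, s2, s3, s4}
EG ~busy: greatest fixpoint, start Z0 = {s0, s1, s2, s3, s4}, keep only states in Sat with some successor in Z. Z1 = {s1, s2, s3, s4}; fixed.
Sat(EG ~busy) = {s1, s2, s3, s4}
s1 ∈ Sat(EG ~busy) = {s1, s2, s3, s4}, so the formula holds at s1.

Yes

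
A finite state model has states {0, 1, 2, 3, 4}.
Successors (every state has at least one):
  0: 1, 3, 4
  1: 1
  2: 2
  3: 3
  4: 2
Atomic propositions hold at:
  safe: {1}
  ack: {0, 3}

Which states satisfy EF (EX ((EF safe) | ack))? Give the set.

EF safe: least fixpoint, start Z0 = {1}, add states with some successor in Z. Z1 = {0, 1}; fixed.
Sat(EF safe) = {0, 1}
Sat((EF safe) | ack) = {0, 1, 3}
Sat(EX ((EF safe) | ack)) = {s : some successor in {0, 1, 3}} = {0, 1, 3}
EF (EX ((EF safe) | ack)): least fixpoint, start Z0 = {0, 1, 3}, add states with some successor in Z. Already a fixed point.
Sat(EF (EX ((EF safe) | ack))) = {0, 1, 3}

{0, 1, 3}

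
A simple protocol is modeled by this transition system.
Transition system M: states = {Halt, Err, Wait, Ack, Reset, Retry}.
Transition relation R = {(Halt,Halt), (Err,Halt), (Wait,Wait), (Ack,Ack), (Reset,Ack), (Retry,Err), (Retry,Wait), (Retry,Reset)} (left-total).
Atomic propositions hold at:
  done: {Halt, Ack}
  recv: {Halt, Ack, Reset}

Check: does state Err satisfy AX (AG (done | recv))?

Sat(done | recv) = {Halt, Ack, Reset}
AG (done | recv): greatest fixpoint, start Z0 = {Halt, Ack, Reset}, keep only states in Sat with every successor in Z. Already a fixed point.
Sat(AG (done | recv)) = {Halt, Ack, Reset}
Sat(AX (AG (done | recv))) = {s : every successor in {Halt, Ack, Reset}} = {Halt, Err, Ack, Reset}
Err ∈ Sat(AX (AG (done | recv))) = {Halt, Err, Ack, Reset}, so the formula holds at Err.

Yes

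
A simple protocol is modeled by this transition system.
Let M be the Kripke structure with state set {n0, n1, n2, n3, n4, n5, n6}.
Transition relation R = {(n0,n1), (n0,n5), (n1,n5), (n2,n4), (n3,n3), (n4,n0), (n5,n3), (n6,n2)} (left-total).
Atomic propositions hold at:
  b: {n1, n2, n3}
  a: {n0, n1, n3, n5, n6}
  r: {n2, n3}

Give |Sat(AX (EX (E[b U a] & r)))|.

E[b U a]: least fixpoint, start Z0 = Sat(a) = {n0, n1, n3, n5, n6}, add states in Sat(b) with some successor in Z. Already a fixed point.
Sat(E[b U a]) = {n0, n1, n3, n5, n6}
Sat(E[b U a] & r) = {n3}
Sat(EX (E[b U a] & r)) = {s : some successor in {n3}} = {n3, n5}
Sat(AX (EX (E[b U a] & r))) = {s : every successor in {n3, n5}} = {n1, n3, n5}
|Sat(AX (EX (E[b U a] & r)))| = |{n1, n3, n5}| = 3.

3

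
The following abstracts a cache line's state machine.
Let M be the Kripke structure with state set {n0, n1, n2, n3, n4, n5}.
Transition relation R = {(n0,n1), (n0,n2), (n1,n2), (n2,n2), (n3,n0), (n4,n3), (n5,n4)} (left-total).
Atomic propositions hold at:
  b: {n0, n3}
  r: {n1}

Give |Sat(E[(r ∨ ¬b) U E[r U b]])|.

4

Sat(¬b) = {n1, n2, n4, n5}
Sat(r ∨ ¬b) = {n1, n2, n4, n5}
E[r U b]: least fixpoint, start Z0 = Sat(b) = {n0, n3}, add states in Sat(r) with some successor in Z. Already a fixed point.
Sat(E[r U b]) = {n0, n3}
E[(r ∨ ¬b) U E[r U b]]: least fixpoint, start Z0 = Sat(E[r U b]) = {n0, n3}, add states in Sat(r ∨ ¬b) with some successor in Z. Z1 = {n0, n3, n4}; Z2 = {n0, n3, n4, n5}; fixed.
Sat(E[(r ∨ ¬b) U E[r U b]]) = {n0, n3, n4, n5}
|Sat(E[(r ∨ ¬b) U E[r U b]])| = |{n0, n3, n4, n5}| = 4.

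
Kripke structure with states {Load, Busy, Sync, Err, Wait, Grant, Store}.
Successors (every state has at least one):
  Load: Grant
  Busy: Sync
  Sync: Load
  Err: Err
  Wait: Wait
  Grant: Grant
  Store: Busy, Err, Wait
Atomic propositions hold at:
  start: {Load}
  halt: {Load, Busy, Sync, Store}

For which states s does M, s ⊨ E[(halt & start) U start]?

{Load}

Sat(halt & start) = {Load}
E[(halt & start) U start]: least fixpoint, start Z0 = Sat(start) = {Load}, add states in Sat(halt & start) with some successor in Z. Already a fixed point.
Sat(E[(halt & start) U start]) = {Load}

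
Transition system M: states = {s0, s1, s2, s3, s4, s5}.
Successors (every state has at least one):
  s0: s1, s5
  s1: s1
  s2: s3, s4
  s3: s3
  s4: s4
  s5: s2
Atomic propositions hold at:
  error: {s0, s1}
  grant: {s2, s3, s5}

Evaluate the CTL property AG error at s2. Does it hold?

No

AG error: greatest fixpoint, start Z0 = {s0, s1}, keep only states in Sat with every successor in Z. Z1 = {s1}; fixed.
Sat(AG error) = {s1}
s2 ∉ Sat(AG error) = {s1}, so the formula does not hold at s2.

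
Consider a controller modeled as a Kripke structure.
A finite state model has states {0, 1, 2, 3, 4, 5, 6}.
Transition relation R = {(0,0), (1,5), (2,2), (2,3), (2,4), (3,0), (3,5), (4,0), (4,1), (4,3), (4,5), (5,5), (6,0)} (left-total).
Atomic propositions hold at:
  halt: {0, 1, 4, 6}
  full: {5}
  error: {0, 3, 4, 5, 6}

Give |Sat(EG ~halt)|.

3

Sat(~halt) = {2, 3, 5}
EG ~halt: greatest fixpoint, start Z0 = {2, 3, 5}, keep only states in Sat with some successor in Z. Already a fixed point.
Sat(EG ~halt) = {2, 3, 5}
|Sat(EG ~halt)| = |{2, 3, 5}| = 3.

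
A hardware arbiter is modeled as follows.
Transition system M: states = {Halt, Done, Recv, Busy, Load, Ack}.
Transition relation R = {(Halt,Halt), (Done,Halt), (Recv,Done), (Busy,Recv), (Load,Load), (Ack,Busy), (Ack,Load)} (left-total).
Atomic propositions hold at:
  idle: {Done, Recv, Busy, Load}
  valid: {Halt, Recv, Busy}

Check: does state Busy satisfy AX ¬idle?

No

Sat(¬idle) = {Halt, Ack}
Sat(AX ¬idle) = {s : every successor in {Halt, Ack}} = {Halt, Done}
Busy ∉ Sat(AX ¬idle) = {Halt, Done}, so the formula does not hold at Busy.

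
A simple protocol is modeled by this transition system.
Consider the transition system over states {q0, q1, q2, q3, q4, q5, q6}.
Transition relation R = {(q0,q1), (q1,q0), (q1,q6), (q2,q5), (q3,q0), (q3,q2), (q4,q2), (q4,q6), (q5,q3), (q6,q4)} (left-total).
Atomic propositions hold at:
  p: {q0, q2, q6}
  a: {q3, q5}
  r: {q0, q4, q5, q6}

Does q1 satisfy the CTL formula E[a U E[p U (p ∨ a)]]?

Sat(p ∨ a) = {q0, q2, q3, q5, q6}
E[p U (p ∨ a)]: least fixpoint, start Z0 = Sat((p ∨ a)) = {q0, q2, q3, q5, q6}, add states in Sat(p) with some successor in Z. Already a fixed point.
Sat(E[p U (p ∨ a)]) = {q0, q2, q3, q5, q6}
E[a U E[p U (p ∨ a)]]: least fixpoint, start Z0 = Sat(E[p U (p ∨ a)]) = {q0, q2, q3, q5, q6}, add states in Sat(a) with some successor in Z. Already a fixed point.
Sat(E[a U E[p U (p ∨ a)]]) = {q0, q2, q3, q5, q6}
q1 ∉ Sat(E[a U E[p U (p ∨ a)]]) = {q0, q2, q3, q5, q6}, so the formula does not hold at q1.

No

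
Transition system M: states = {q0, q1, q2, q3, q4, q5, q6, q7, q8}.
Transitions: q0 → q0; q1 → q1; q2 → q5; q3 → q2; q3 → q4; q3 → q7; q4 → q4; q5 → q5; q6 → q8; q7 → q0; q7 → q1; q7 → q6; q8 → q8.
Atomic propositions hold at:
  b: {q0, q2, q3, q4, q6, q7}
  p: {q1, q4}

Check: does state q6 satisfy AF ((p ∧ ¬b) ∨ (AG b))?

Sat(¬b) = {q1, q5, q8}
Sat(p ∧ ¬b) = {q1}
AG b: greatest fixpoint, start Z0 = {q0, q2, q3, q4, q6, q7}, keep only states in Sat with every successor in Z. Z1 = {q0, q3, q4}; Z2 = {q0, q4}; fixed.
Sat(AG b) = {q0, q4}
Sat((p ∧ ¬b) ∨ (AG b)) = {q0, q1, q4}
AF ((p ∧ ¬b) ∨ (AG b)): least fixpoint, start Z0 = {q0, q1, q4}, add states with every successor in Z. Already a fixed point.
Sat(AF ((p ∧ ¬b) ∨ (AG b))) = {q0, q1, q4}
q6 ∉ Sat(AF ((p ∧ ¬b) ∨ (AG b))) = {q0, q1, q4}, so the formula does not hold at q6.

No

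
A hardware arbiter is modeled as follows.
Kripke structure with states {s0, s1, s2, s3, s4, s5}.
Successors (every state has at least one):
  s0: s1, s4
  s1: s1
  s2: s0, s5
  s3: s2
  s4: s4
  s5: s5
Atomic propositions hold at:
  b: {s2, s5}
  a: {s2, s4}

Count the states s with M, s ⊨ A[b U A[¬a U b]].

Sat(¬a) = {s0, s1, s3, s5}
A[¬a U b]: least fixpoint, start Z0 = Sat(b) = {s2, s5}, add states in Sat(¬a) with every successor in Z. Z1 = {s2, s3, s5}; fixed.
Sat(A[¬a U b]) = {s2, s3, s5}
A[b U A[¬a U b]]: least fixpoint, start Z0 = Sat(A[¬a U b]) = {s2, s3, s5}, add states in Sat(b) with every successor in Z. Already a fixed point.
Sat(A[b U A[¬a U b]]) = {s2, s3, s5}
|Sat(A[b U A[¬a U b]])| = |{s2, s3, s5}| = 3.

3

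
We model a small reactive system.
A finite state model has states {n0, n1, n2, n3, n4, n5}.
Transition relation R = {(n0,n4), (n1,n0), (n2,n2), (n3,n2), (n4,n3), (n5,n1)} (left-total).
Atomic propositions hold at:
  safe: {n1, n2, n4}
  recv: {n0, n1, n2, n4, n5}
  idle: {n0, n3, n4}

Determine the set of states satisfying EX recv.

Sat(EX recv) = {s : some successor in {n0, n1, n2, n4, n5}} = {n0, n1, n2, n3, n5}

{n0, n1, n2, n3, n5}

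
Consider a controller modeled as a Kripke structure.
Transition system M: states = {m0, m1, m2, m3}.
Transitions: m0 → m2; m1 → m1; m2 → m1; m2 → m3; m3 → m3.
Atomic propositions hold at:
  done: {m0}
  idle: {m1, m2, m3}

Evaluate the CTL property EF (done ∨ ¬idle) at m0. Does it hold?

Sat(¬idle) = {m0}
Sat(done ∨ ¬idle) = {m0}
EF (done ∨ ¬idle): least fixpoint, start Z0 = {m0}, add states with some successor in Z. Already a fixed point.
Sat(EF (done ∨ ¬idle)) = {m0}
m0 ∈ Sat(EF (done ∨ ¬idle)) = {m0}, so the formula holds at m0.

Yes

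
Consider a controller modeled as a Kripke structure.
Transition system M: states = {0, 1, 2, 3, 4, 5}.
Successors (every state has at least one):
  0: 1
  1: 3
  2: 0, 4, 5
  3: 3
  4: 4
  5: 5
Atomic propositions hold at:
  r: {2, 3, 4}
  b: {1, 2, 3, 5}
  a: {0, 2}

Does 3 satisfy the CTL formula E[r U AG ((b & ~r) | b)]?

Sat(~r) = {0, 1, 5}
Sat(b & ~r) = {1, 5}
Sat((b & ~r) | b) = {1, 2, 3, 5}
AG ((b & ~r) | b): greatest fixpoint, start Z0 = {1, 2, 3, 5}, keep only states in Sat with every successor in Z. Z1 = {1, 3, 5}; fixed.
Sat(AG ((b & ~r) | b)) = {1, 3, 5}
E[r U AG ((b & ~r) | b)]: least fixpoint, start Z0 = Sat(AG ((b & ~r) | b)) = {1, 3, 5}, add states in Sat(r) with some successor in Z. Z1 = {1, 2, 3, 5}; fixed.
Sat(E[r U AG ((b & ~r) | b)]) = {1, 2, 3, 5}
3 ∈ Sat(E[r U AG ((b & ~r) | b)]) = {1, 2, 3, 5}, so the formula holds at 3.

Yes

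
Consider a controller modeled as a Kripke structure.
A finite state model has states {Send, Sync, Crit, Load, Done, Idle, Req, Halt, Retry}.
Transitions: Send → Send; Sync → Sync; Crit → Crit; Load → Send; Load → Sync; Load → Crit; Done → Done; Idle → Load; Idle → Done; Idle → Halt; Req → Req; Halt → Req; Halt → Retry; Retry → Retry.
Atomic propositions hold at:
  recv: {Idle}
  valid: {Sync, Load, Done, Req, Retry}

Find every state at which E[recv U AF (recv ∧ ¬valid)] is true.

Sat(¬valid) = {Send, Crit, Idle, Halt}
Sat(recv ∧ ¬valid) = {Idle}
AF (recv ∧ ¬valid): least fixpoint, start Z0 = {Idle}, add states with every successor in Z. Already a fixed point.
Sat(AF (recv ∧ ¬valid)) = {Idle}
E[recv U AF (recv ∧ ¬valid)]: least fixpoint, start Z0 = Sat(AF (recv ∧ ¬valid)) = {Idle}, add states in Sat(recv) with some successor in Z. Already a fixed point.
Sat(E[recv U AF (recv ∧ ¬valid)]) = {Idle}

{Idle}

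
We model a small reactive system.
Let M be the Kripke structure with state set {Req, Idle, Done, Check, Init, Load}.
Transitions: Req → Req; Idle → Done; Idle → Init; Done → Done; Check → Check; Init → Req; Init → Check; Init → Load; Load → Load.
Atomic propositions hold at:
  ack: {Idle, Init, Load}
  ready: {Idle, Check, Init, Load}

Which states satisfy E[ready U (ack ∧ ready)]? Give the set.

{Idle, Init, Load}

Sat(ack ∧ ready) = {Idle, Init, Load}
E[ready U (ack ∧ ready)]: least fixpoint, start Z0 = Sat((ack ∧ ready)) = {Idle, Init, Load}, add states in Sat(ready) with some successor in Z. Already a fixed point.
Sat(E[ready U (ack ∧ ready)]) = {Idle, Init, Load}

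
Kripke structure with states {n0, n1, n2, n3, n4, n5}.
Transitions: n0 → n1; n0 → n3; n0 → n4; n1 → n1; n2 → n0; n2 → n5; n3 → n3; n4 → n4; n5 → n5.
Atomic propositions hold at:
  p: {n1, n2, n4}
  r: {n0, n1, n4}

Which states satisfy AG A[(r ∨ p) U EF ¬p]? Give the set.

Sat(r ∨ p) = {n0, n1, n2, n4}
Sat(¬p) = {n0, n3, n5}
EF ¬p: least fixpoint, start Z0 = {n0, n3, n5}, add states with some successor in Z. Z1 = {n0, n2, n3, n5}; fixed.
Sat(EF ¬p) = {n0, n2, n3, n5}
A[(r ∨ p) U EF ¬p]: least fixpoint, start Z0 = Sat(EF ¬p) = {n0, n2, n3, n5}, add states in Sat(r ∨ p) with every successor in Z. Already a fixed point.
Sat(A[(r ∨ p) U EF ¬p]) = {n0, n2, n3, n5}
AG A[(r ∨ p) U EF ¬p]: greatest fixpoint, start Z0 = {n0, n2, n3, n5}, keep only states in Sat with every successor in Z. Z1 = {n2, n3, n5}; Z2 = {n3, n5}; fixed.
Sat(AG A[(r ∨ p) U EF ¬p]) = {n3, n5}

{n3, n5}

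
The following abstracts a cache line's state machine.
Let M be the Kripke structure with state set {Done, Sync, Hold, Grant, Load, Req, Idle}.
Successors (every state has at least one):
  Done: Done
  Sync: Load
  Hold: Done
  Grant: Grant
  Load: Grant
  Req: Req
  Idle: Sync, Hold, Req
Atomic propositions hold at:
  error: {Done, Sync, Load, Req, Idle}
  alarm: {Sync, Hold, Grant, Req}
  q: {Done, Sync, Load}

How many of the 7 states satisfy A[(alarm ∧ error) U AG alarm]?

Sat(alarm ∧ error) = {Sync, Req}
AG alarm: greatest fixpoint, start Z0 = {Sync, Hold, Grant, Req}, keep only states in Sat with every successor in Z. Z1 = {Grant, Req}; fixed.
Sat(AG alarm) = {Grant, Req}
A[(alarm ∧ error) U AG alarm]: least fixpoint, start Z0 = Sat(AG alarm) = {Grant, Req}, add states in Sat(alarm ∧ error) with every successor in Z. Already a fixed point.
Sat(A[(alarm ∧ error) U AG alarm]) = {Grant, Req}
|Sat(A[(alarm ∧ error) U AG alarm])| = |{Grant, Req}| = 2.

2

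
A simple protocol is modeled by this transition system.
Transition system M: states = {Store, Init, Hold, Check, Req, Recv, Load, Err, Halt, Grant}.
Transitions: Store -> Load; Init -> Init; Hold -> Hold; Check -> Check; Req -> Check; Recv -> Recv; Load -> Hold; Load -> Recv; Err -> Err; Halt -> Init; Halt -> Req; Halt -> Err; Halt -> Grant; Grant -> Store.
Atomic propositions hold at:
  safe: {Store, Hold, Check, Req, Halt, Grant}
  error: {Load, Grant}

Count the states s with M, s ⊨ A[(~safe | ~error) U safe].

Sat(~safe) = {Init, Recv, Load, Err}
Sat(~error) = {Store, Init, Hold, Check, Req, Recv, Err, Halt}
Sat(~safe | ~error) = {Store, Init, Hold, Check, Req, Recv, Load, Err, Halt}
A[(~safe | ~error) U safe]: least fixpoint, start Z0 = Sat(safe) = {Store, Hold, Check, Req, Halt, Grant}, add states in Sat(~safe | ~error) with every successor in Z. Already a fixed point.
Sat(A[(~safe | ~error) U safe]) = {Store, Hold, Check, Req, Halt, Grant}
|Sat(A[(~safe | ~error) U safe])| = |{Store, Hold, Check, Req, Halt, Grant}| = 6.

6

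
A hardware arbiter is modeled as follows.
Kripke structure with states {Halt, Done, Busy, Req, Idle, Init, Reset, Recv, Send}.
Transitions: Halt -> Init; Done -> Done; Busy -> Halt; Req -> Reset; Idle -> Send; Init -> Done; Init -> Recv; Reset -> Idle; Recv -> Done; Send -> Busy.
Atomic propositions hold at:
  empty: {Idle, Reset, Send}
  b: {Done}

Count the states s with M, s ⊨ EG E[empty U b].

E[empty U b]: least fixpoint, start Z0 = Sat(b) = {Done}, add states in Sat(empty) with some successor in Z. Already a fixed point.
Sat(E[empty U b]) = {Done}
EG E[empty U b]: greatest fixpoint, start Z0 = {Done}, keep only states in Sat with some successor in Z. Already a fixed point.
Sat(EG E[empty U b]) = {Done}
|Sat(EG E[empty U b])| = |{Done}| = 1.

1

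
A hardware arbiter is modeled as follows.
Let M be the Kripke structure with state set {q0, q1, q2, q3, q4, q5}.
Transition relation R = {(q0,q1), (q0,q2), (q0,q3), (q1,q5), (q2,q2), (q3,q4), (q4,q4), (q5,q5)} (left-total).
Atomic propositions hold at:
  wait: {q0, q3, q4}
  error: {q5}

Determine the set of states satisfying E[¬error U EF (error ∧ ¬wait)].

Sat(¬error) = {q0, q1, q2, q3, q4}
Sat(¬wait) = {q1, q2, q5}
Sat(error ∧ ¬wait) = {q5}
EF (error ∧ ¬wait): least fixpoint, start Z0 = {q5}, add states with some successor in Z. Z1 = {q1, q5}; Z2 = {q0, q1, q5}; fixed.
Sat(EF (error ∧ ¬wait)) = {q0, q1, q5}
E[¬error U EF (error ∧ ¬wait)]: least fixpoint, start Z0 = Sat(EF (error ∧ ¬wait)) = {q0, q1, q5}, add states in Sat(¬error) with some successor in Z. Already a fixed point.
Sat(E[¬error U EF (error ∧ ¬wait)]) = {q0, q1, q5}

{q0, q1, q5}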